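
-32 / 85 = -0.38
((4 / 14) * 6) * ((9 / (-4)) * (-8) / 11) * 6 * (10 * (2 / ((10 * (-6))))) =-5.61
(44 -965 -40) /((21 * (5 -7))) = 961 /42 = 22.88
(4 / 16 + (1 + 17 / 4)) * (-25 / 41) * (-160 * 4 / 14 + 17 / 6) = 495275 / 3444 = 143.81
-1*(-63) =63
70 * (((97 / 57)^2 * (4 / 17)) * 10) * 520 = 13699504000 / 55233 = 248031.14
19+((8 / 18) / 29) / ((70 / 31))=173627 / 9135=19.01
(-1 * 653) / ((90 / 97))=-63341 / 90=-703.79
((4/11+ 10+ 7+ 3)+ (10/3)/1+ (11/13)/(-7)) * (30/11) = 707990/11011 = 64.30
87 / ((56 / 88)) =957 / 7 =136.71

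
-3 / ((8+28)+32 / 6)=-0.07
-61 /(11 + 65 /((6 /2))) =-183 /98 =-1.87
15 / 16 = 0.94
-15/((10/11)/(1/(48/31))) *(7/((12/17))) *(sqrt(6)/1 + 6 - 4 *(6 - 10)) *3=-446369/64 - 40579 *sqrt(6)/128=-7751.06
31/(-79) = -31/79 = -0.39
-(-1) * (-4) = -4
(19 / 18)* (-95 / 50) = -361 / 180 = -2.01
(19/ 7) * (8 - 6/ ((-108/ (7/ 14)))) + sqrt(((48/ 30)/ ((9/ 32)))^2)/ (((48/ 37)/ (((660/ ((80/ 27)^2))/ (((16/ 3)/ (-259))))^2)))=30165021921373313/ 516096000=58448470.67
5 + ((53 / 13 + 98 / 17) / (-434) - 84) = -7579381 / 95914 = -79.02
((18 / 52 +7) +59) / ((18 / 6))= 575 / 26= 22.12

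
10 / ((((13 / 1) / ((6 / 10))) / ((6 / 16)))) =9 / 52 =0.17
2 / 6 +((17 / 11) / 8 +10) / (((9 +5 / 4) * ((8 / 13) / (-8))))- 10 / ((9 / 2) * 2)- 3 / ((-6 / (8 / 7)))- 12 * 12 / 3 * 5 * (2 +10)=-164405249 / 56826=-2893.13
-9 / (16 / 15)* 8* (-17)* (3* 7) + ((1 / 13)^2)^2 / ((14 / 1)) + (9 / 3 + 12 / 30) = 24092103174 / 999635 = 24100.90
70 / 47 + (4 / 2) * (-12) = -1058 / 47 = -22.51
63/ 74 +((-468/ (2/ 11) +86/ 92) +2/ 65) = -2572.18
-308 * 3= -924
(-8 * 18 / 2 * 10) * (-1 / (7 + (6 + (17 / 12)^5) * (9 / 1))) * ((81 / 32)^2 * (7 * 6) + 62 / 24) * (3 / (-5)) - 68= -3456244516 / 3106385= -1112.63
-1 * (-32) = 32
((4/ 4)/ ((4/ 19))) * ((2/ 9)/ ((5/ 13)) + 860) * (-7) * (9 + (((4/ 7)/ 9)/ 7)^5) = -55228303550511646201/ 214455612576870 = -257527.90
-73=-73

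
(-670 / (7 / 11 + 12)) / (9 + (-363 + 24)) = 67 / 417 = 0.16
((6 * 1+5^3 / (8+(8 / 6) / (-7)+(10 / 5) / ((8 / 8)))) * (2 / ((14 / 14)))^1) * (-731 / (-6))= 940797 / 206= 4566.98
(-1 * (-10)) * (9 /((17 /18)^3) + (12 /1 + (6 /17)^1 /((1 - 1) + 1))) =1131780 /4913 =230.36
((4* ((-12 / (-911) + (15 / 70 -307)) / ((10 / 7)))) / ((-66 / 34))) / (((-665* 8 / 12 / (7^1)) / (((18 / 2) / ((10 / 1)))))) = -598624281 / 95199500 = -6.29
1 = 1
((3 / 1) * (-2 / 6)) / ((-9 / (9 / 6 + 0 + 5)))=13 / 18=0.72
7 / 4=1.75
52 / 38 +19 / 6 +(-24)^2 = 66181 / 114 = 580.54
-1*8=-8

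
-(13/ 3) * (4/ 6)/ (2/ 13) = -169/ 9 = -18.78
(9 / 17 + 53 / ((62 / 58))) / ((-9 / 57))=-501752 / 1581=-317.36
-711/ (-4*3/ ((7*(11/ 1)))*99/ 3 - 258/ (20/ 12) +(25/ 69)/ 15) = 5151195/ 1158611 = 4.45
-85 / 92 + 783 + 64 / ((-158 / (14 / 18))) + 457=1238.76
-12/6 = -2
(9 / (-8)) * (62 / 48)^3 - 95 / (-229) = -5654779 / 2813952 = -2.01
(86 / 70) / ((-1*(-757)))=0.00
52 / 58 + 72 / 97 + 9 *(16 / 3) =139634 / 2813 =49.64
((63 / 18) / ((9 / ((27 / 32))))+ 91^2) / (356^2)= 530005 / 8111104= 0.07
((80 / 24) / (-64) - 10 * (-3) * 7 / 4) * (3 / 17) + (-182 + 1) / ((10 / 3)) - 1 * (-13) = -87161 / 2720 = -32.04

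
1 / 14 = 0.07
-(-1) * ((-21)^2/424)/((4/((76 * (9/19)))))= 3969/424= 9.36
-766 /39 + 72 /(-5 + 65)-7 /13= -18.98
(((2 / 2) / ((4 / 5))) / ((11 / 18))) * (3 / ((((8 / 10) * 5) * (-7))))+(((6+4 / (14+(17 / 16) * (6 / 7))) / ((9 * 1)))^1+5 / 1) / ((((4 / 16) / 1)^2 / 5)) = 455.50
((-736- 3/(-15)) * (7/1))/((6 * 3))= -25753/90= -286.14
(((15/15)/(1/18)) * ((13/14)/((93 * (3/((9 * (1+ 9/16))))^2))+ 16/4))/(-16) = -4219119/888832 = -4.75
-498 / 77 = -6.47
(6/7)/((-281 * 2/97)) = -291/1967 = -0.15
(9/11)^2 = 81/121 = 0.67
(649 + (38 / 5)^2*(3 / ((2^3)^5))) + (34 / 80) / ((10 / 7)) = 132977211 / 204800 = 649.30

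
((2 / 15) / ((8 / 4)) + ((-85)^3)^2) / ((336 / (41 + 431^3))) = 4044071482804582036 / 45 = 89868255173435156.36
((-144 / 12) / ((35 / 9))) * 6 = -648 / 35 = -18.51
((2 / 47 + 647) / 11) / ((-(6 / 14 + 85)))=-212877 / 309166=-0.69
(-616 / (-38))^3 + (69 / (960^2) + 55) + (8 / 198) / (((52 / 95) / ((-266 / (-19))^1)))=4315.85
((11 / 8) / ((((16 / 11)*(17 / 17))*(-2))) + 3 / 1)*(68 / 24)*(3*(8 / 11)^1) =10999 / 704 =15.62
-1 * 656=-656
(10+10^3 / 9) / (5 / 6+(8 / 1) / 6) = 2180 / 39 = 55.90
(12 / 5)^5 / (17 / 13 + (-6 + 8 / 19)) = -61461504 / 3296875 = -18.64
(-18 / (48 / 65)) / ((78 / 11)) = -55 / 16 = -3.44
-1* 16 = -16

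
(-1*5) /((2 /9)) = -45 /2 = -22.50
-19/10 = -1.90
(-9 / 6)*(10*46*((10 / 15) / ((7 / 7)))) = -460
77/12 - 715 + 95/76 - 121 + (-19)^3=-23062/3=-7687.33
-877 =-877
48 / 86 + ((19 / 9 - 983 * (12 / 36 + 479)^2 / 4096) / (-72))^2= 11103456883958709403 / 18932954038272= 586461.94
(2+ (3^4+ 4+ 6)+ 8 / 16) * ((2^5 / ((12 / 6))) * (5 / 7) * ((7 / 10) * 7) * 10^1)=52360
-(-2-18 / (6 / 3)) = 11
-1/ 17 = -0.06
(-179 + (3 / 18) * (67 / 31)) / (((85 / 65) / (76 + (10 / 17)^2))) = -4765283432 / 456909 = -10429.39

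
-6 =-6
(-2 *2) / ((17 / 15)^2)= -900 / 289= -3.11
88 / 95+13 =1323 / 95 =13.93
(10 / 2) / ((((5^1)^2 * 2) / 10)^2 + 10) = 1 / 7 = 0.14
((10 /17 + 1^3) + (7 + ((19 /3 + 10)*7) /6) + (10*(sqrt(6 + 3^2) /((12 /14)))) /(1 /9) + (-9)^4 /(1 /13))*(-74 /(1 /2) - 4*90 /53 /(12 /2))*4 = -412717113536 /8109 - 3319680*sqrt(15) /53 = -51138764.90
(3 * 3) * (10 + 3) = 117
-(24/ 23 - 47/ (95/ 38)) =2042/ 115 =17.76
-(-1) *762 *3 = 2286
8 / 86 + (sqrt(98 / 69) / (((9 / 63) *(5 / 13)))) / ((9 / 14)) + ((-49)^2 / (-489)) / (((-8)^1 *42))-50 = -50356163 / 1009296 + 8918 *sqrt(138) / 3105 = -16.15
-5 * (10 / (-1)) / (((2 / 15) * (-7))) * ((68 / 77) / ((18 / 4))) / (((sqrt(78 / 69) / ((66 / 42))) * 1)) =-8500 * sqrt(598) / 13377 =-15.54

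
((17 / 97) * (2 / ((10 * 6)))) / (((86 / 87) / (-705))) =-69513 / 16684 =-4.17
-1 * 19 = -19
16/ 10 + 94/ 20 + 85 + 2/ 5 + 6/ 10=92.30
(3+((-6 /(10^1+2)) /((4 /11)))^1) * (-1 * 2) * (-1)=13 /4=3.25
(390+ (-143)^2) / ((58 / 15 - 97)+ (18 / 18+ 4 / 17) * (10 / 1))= -5313945 / 20599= -257.97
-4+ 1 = -3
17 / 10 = 1.70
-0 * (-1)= 0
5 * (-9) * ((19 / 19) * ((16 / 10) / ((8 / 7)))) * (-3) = 189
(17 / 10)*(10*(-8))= -136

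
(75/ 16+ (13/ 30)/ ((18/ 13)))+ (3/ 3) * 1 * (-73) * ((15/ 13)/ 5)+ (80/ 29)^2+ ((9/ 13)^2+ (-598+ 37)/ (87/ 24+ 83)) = -21989767097/ 2148990480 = -10.23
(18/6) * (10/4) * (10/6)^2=125/6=20.83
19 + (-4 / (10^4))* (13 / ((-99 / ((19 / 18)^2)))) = 1523614693 / 80190000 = 19.00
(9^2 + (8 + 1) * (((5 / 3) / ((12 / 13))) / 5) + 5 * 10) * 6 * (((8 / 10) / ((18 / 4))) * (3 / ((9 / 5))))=716 / 3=238.67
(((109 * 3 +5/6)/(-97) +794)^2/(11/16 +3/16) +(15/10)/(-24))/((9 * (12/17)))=115180968418225/1024301376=112448.32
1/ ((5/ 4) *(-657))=-4/ 3285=-0.00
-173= -173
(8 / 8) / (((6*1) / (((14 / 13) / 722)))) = 0.00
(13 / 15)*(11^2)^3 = 23030293 / 15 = 1535352.87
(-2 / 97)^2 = 4 / 9409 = 0.00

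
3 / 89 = 0.03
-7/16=-0.44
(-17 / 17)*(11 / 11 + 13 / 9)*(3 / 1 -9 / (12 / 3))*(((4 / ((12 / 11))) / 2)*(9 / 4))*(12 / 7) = -363 / 28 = -12.96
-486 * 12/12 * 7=-3402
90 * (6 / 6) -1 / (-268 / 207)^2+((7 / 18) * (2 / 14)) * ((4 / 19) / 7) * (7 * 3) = 366158375 / 4093968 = 89.44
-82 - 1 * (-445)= 363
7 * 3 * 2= 42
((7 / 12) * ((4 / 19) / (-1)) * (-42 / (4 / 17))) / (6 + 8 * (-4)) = -833 / 988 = -0.84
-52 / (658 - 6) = -0.08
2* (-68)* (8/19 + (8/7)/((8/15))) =-46376/133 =-348.69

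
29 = 29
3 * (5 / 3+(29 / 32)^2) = 7643 / 1024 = 7.46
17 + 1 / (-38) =645 / 38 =16.97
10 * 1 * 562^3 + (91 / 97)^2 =16701382229801 / 9409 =1775043280.88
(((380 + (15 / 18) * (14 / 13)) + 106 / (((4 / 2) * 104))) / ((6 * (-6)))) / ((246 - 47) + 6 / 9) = -118999 / 2242656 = -0.05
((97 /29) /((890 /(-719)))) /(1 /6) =-209229 /12905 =-16.21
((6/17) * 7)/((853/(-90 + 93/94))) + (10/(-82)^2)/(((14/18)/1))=-4104418923/16039527098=-0.26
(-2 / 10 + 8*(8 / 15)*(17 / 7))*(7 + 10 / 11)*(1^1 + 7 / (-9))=5626 / 315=17.86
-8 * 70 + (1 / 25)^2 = -349999 / 625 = -560.00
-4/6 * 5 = -10/3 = -3.33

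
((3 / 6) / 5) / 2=0.05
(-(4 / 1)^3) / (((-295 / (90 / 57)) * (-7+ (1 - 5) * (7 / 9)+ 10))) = -3456 / 1121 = -3.08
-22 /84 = -11 /42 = -0.26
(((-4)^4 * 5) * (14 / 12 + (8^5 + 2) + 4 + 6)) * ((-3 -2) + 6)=125879680 / 3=41959893.33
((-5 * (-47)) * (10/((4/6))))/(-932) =-3525/932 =-3.78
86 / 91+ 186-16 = 15556 / 91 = 170.95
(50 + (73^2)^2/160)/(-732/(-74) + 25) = 1051030917/206560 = 5088.26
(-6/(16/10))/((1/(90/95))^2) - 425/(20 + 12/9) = -538035/23104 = -23.29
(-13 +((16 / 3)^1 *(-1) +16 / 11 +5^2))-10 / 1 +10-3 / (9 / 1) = 257 / 33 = 7.79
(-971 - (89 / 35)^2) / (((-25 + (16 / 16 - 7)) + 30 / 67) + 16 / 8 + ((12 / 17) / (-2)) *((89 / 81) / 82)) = 754882143354 / 22054109875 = 34.23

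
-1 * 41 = -41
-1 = -1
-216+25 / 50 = -431 / 2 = -215.50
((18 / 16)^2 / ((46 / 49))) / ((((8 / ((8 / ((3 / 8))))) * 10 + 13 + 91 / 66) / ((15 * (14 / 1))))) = 13752585 / 880624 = 15.62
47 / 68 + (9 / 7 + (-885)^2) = 372816041 / 476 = 783226.98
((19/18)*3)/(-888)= -19/5328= -0.00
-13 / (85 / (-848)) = 11024 / 85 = 129.69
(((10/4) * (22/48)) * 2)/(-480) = -11/2304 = -0.00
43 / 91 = 0.47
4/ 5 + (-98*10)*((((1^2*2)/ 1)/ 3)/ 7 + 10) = -148388/ 15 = -9892.53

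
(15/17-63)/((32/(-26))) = 858/17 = 50.47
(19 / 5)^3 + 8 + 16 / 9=72731 / 1125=64.65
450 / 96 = 75 / 16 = 4.69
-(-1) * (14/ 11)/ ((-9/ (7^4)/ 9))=-33614/ 11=-3055.82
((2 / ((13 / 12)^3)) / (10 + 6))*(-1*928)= -200448 / 2197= -91.24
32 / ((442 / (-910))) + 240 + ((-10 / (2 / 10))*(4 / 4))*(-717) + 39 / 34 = 1224859 / 34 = 36025.26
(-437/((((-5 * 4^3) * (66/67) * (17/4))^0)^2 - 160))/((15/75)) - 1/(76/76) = 2026/159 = 12.74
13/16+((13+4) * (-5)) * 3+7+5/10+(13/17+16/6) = -243.26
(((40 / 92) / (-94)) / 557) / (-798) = 5 / 480489366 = 0.00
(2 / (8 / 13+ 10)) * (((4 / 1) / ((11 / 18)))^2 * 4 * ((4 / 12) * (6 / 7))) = 9.22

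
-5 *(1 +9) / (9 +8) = -50 / 17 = -2.94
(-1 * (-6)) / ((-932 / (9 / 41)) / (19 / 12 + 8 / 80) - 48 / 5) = -0.00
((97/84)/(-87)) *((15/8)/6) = -485/116928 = -0.00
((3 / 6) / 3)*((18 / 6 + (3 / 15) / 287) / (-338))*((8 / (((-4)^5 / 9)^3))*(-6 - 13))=-0.00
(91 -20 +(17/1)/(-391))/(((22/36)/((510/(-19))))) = -14981760/4807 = -3116.65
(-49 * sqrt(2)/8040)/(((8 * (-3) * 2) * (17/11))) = 539 * sqrt(2)/6560640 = 0.00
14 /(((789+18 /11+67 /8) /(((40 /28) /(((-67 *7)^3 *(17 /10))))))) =-17600 /123311357163589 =-0.00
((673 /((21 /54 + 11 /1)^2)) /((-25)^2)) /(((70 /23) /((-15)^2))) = 22568382 /36771875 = 0.61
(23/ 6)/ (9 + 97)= 0.04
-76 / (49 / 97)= -7372 / 49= -150.45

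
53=53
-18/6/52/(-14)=3/728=0.00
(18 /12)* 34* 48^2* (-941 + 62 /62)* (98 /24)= -451019520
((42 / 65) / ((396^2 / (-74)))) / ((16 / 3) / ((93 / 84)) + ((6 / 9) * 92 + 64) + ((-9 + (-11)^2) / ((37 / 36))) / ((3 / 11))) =-297073 / 516096266400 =-0.00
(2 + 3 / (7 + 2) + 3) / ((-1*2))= -8 / 3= -2.67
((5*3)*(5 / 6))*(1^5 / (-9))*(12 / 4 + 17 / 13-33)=9325 / 234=39.85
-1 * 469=-469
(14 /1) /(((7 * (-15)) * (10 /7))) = -0.09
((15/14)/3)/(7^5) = 5/235298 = 0.00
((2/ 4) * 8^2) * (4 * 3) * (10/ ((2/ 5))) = 9600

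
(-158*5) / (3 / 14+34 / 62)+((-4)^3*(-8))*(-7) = -1529164 / 331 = -4619.83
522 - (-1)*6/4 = 1047/2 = 523.50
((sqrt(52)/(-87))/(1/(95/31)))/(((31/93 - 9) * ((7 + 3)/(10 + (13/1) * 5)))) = 1425 * sqrt(13)/23374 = 0.22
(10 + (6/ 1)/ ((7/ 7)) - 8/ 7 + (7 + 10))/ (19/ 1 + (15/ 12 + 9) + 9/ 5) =4460/ 4347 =1.03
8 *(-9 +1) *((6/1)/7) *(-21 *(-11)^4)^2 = -5185770049152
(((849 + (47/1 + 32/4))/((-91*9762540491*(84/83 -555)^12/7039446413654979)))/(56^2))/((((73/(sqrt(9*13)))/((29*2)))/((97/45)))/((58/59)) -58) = 5532264061273943483152918258552401912543721972895*sqrt(13)/447034082588053971366456464295787841568567293949907350831478055008894387364143450494 + 2430993202594806619592254984083575469471613097581204/51580855683236996696129592034129366334834687763450848172862852501026275465093475057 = 0.00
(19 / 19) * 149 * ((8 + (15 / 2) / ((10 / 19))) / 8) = 414.41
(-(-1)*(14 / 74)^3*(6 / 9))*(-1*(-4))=2744 / 151959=0.02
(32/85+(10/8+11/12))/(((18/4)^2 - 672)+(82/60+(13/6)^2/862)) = -6708084/1715514761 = -0.00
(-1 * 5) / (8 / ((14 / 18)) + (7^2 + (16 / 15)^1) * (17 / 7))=-525 / 13847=-0.04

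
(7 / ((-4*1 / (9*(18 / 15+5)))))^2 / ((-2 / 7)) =-26699463 / 800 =-33374.33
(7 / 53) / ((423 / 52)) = 364 / 22419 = 0.02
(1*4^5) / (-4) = -256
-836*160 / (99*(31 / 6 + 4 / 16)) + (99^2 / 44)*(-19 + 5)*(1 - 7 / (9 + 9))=-336209 / 156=-2155.19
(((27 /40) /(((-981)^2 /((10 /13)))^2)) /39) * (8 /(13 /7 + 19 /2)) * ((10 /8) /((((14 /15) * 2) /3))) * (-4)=-250 /3994093174275243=-0.00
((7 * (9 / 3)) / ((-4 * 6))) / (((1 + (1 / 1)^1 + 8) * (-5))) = 7 / 400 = 0.02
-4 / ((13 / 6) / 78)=-144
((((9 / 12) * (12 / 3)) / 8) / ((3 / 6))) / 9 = 1 / 12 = 0.08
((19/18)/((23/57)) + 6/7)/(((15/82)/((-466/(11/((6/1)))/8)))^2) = 5566848349/53130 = 104777.87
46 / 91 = 0.51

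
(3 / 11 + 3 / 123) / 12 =67 / 2706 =0.02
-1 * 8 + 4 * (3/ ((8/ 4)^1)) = -2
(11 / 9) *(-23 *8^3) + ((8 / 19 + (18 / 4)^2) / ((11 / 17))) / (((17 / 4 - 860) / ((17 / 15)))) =-154452055939 / 10731105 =-14392.93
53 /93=0.57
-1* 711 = -711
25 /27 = 0.93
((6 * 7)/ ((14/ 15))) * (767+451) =54810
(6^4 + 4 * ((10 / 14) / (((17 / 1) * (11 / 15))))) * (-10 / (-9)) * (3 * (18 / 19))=101805840 / 24871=4093.36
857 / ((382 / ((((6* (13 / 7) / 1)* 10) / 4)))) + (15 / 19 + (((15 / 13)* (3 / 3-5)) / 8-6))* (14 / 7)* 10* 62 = -4698601515 / 660478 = -7113.94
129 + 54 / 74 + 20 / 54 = 129970 / 999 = 130.10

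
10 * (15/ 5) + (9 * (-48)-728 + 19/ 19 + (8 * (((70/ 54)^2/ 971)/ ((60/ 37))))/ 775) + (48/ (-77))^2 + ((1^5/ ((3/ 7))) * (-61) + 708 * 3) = 1664785692718184/ 1951556645115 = 853.06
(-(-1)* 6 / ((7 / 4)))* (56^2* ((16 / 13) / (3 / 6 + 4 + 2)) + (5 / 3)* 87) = 2996568 / 1183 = 2533.02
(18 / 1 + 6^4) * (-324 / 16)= -53217 / 2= -26608.50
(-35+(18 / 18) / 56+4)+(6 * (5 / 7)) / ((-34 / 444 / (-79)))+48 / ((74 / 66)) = 156154093 / 35224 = 4433.17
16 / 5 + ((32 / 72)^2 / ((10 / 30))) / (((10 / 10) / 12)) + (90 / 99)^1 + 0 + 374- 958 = -283526 / 495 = -572.78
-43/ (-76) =43/ 76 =0.57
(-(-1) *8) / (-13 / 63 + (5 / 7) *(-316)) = -504 / 14233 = -0.04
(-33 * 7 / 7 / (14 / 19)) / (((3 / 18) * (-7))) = 1881 / 49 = 38.39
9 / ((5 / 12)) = 108 / 5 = 21.60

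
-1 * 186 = -186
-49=-49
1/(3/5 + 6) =5/33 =0.15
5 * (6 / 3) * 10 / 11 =100 / 11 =9.09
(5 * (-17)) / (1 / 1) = -85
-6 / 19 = -0.32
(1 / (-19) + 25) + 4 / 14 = 3356 / 133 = 25.23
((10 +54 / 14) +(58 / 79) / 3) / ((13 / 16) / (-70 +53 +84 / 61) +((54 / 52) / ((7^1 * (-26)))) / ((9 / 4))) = -60286856240 / 233175531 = -258.55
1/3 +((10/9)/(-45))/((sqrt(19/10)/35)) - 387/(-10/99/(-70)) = -268191.29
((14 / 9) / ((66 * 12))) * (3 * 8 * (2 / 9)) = 28 / 2673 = 0.01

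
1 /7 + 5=36 /7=5.14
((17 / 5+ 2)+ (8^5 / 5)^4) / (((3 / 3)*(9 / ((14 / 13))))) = 16140901064495904914 / 73125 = 220730270967465.37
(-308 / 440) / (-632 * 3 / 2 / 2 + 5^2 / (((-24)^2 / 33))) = 672 / 453665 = 0.00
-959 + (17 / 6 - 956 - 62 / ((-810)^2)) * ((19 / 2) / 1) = -1642560166 / 164025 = -10014.08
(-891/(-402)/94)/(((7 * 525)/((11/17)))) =1089/262311700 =0.00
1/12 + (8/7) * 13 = 1255/84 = 14.94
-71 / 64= -1.11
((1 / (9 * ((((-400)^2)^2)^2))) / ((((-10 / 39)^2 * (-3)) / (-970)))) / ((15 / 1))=16393 / 294912000000000000000000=0.00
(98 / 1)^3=941192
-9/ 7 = -1.29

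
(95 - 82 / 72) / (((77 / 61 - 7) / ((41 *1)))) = -8450879 / 12600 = -670.70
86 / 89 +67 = 6049 / 89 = 67.97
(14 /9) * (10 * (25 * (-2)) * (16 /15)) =-22400 /27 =-829.63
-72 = -72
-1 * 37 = -37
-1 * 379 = -379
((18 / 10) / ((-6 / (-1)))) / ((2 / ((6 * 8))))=36 / 5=7.20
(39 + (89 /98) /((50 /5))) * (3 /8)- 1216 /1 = -9418513 /7840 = -1201.34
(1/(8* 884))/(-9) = -1/63648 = -0.00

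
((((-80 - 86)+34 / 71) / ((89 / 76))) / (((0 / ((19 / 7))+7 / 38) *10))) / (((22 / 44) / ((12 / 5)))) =-407277312 / 1105825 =-368.30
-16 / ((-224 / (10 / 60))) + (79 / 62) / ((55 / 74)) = 247237 / 143220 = 1.73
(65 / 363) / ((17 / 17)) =65 / 363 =0.18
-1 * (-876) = 876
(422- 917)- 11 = -506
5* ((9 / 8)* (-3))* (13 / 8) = -27.42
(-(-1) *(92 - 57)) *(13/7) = 65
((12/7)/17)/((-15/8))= -32/595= -0.05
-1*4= -4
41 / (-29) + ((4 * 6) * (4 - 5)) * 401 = -279137 / 29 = -9625.41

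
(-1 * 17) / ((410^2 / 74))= -629 / 84050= -0.01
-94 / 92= -47 / 46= -1.02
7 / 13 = 0.54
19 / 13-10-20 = -371 / 13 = -28.54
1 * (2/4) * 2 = 1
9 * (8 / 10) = 36 / 5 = 7.20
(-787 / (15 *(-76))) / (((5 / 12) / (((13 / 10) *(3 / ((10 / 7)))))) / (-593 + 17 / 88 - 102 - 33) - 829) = -13760561997 / 16524218564860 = -0.00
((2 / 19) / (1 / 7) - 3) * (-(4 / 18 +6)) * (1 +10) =26488 / 171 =154.90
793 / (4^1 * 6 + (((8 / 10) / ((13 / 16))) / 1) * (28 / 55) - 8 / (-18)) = 25514775 / 802628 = 31.79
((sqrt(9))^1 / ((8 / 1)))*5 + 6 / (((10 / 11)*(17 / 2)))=1803 / 680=2.65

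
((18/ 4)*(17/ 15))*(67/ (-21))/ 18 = -1139/ 1260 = -0.90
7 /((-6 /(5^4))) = -4375 /6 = -729.17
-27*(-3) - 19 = 62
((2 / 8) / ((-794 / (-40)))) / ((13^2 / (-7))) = -0.00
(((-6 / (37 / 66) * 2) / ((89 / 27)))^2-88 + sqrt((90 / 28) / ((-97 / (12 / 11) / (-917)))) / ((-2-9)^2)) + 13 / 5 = -2343946243 / 54219245 + 3 * sqrt(4193310) / 129107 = -43.18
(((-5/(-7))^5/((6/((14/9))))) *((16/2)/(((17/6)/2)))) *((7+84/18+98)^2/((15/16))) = 706880000/202419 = 3492.16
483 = 483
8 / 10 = 4 / 5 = 0.80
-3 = -3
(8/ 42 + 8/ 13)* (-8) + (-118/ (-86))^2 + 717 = 359621182/ 504777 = 712.44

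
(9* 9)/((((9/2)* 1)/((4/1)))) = 72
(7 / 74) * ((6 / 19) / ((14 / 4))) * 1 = 6 / 703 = 0.01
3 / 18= 1 / 6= 0.17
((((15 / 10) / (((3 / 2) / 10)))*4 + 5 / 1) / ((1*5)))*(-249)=-2241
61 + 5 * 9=106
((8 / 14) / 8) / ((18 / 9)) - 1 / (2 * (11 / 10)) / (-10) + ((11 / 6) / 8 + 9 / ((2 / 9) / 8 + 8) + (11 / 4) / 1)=4466383 / 1068144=4.18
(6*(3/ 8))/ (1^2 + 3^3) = 9/ 112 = 0.08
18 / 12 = 1.50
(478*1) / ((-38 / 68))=-16252 / 19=-855.37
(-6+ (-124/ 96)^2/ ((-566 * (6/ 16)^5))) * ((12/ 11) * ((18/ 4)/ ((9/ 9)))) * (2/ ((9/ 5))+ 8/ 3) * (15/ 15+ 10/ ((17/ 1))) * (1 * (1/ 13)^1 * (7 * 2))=-221734352/ 1092663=-202.93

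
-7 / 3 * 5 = -35 / 3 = -11.67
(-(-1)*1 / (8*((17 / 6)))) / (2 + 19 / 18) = 27 / 1870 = 0.01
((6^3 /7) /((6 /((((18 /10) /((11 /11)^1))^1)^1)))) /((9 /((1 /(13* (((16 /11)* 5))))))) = 99 /9100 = 0.01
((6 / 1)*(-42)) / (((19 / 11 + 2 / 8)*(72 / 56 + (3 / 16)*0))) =-8624 / 87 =-99.13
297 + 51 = 348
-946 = -946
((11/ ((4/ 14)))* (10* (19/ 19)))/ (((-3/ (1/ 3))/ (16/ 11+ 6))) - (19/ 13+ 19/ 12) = -150665/ 468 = -321.93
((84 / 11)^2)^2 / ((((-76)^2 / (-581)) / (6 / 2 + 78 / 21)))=-12138726096 / 5285401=-2296.65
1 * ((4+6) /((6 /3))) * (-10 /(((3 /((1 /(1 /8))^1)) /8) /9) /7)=-9600 /7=-1371.43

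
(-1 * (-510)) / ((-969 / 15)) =-150 / 19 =-7.89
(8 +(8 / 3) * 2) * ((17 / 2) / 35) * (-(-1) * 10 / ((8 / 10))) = 850 / 21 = 40.48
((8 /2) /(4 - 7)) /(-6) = 2 /9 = 0.22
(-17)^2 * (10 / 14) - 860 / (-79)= 120175 / 553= 217.31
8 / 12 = 2 / 3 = 0.67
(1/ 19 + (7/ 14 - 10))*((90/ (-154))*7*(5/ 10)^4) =16155/ 6688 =2.42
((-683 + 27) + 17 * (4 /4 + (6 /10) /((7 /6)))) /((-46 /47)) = 1036773 /1610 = 643.96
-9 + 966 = 957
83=83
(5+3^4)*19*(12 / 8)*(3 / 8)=7353 / 8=919.12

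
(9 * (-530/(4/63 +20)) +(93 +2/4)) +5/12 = -272699/1896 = -143.83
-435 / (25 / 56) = -4872 / 5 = -974.40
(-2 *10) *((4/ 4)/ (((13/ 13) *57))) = -20/ 57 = -0.35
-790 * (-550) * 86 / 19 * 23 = 859441000 / 19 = 45233736.84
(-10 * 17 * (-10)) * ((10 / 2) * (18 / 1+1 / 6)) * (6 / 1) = 926500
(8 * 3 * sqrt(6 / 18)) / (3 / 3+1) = 4 * sqrt(3) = 6.93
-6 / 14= -3 / 7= -0.43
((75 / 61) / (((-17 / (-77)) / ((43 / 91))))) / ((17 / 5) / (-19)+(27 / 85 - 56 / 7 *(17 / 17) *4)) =-1123375 / 13601536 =-0.08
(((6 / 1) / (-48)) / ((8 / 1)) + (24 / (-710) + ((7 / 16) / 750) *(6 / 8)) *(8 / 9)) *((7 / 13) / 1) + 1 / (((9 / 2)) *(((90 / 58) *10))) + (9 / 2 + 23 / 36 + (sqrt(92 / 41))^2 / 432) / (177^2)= -0.01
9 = 9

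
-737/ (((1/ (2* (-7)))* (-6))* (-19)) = 5159/ 57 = 90.51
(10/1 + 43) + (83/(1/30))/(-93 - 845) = 23612/469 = 50.35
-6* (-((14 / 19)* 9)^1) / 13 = 3.06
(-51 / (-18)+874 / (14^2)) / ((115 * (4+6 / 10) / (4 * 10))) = 42880 / 77763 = 0.55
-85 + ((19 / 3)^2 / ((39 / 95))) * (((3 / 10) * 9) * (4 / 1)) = 12613 / 13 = 970.23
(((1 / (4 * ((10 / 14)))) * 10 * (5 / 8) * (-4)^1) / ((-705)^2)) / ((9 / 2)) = -7 / 1789290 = -0.00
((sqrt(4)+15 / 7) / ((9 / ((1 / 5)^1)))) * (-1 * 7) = -29 / 45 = -0.64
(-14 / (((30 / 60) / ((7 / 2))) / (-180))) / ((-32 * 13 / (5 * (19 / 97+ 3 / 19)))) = -1797075 / 23959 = -75.01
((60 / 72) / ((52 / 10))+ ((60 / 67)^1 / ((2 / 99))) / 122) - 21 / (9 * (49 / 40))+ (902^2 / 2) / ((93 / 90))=18155525836225 / 46117708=393677.97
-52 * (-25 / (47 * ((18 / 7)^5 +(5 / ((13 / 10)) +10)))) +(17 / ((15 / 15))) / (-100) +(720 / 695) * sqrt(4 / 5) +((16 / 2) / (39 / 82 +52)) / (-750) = 34065486294197 / 697469649025500 +288 * sqrt(5) / 695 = 0.98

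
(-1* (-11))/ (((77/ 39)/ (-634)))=-24726/ 7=-3532.29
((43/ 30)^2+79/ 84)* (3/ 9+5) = 75472/ 4725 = 15.97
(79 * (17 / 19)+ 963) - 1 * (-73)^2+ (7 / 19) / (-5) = -408062 / 95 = -4295.39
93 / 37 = 2.51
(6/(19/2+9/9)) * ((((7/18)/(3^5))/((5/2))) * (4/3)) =16/32805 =0.00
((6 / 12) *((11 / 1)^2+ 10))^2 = 17161 / 4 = 4290.25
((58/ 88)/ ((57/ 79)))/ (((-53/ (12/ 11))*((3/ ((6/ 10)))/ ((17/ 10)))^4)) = -0.00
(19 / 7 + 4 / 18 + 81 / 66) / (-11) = -5771 / 15246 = -0.38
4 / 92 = 1 / 23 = 0.04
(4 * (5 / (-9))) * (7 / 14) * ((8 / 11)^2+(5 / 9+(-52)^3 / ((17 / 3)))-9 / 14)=32155071215 / 1166319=27569.71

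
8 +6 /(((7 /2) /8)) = 21.71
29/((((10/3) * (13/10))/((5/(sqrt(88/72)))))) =1305 * sqrt(11)/143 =30.27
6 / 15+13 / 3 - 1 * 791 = -11794 / 15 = -786.27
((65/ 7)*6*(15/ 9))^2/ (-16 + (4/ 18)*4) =-950625/ 1666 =-570.60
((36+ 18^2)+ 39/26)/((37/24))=8676/37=234.49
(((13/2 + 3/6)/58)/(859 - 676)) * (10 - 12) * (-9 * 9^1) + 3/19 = 8898/33611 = 0.26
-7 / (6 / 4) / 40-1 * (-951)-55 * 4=43853 / 60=730.88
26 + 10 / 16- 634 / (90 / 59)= -140039 / 360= -389.00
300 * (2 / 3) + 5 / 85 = 3401 / 17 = 200.06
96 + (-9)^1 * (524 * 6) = -28200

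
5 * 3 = 15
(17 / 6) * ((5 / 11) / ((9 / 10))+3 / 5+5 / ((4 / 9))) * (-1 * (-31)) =1085.19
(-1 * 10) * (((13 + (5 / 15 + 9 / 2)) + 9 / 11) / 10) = -1231 / 66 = -18.65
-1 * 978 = -978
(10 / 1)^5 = 100000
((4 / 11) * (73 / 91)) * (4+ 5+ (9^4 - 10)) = 1915520 / 1001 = 1913.61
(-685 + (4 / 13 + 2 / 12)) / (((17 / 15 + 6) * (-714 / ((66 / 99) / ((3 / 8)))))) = 9980 / 41769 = 0.24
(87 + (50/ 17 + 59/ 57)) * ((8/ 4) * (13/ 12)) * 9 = 573014/ 323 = 1774.04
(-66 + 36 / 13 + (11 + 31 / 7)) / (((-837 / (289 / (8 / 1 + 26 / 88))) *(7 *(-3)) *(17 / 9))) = -216920 / 4324593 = -0.05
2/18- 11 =-98/9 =-10.89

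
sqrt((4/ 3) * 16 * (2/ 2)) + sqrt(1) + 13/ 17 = 30/ 17 + 8 * sqrt(3)/ 3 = 6.38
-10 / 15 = -2 / 3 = -0.67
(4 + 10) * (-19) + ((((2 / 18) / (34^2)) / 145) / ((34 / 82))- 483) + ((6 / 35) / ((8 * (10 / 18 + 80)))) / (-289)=-840382774114 / 1122006375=-749.00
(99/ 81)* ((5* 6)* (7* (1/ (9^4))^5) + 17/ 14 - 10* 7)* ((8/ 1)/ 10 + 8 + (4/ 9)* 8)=-11934183252588544332783178/ 11488993858808797716945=-1038.75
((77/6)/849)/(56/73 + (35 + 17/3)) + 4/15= 20571641/77038260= 0.27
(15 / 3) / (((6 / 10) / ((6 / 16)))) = 25 / 8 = 3.12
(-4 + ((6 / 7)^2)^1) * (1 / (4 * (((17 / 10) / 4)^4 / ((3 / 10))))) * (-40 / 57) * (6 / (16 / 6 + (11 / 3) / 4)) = 29491200000 / 3343596193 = 8.82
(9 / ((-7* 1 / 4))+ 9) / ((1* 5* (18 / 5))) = 0.21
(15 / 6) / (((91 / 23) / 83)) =9545 / 182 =52.45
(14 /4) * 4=14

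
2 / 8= 1 / 4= 0.25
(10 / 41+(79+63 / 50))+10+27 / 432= 1485289 / 16400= 90.57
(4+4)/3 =2.67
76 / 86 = 38 / 43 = 0.88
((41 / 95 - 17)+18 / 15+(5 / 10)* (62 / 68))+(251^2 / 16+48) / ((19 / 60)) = 4060457 / 323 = 12571.07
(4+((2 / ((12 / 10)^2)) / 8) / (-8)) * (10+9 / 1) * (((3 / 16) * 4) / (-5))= -11.34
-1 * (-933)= 933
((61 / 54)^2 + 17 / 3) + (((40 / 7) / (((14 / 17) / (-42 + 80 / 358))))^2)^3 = 787723472655819364059616853038386406669645 / 1327645677041553294584848836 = 593323569893388.67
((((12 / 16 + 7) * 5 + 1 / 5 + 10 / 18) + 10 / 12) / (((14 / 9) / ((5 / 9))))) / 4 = 7261 / 2016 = 3.60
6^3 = 216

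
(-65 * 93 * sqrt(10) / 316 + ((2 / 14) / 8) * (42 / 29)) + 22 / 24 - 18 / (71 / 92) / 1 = -6045 * sqrt(10) / 316 - 138250 / 6177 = -82.87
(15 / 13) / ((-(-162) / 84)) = 0.60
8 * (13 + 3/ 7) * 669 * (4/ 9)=670784/ 21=31942.10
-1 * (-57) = 57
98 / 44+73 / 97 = 6359 / 2134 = 2.98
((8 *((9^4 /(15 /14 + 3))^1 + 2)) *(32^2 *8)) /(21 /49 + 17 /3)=329613312 /19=17348069.05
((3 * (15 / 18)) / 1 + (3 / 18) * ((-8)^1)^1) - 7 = -35 / 6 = -5.83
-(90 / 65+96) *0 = 0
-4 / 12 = -1 / 3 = -0.33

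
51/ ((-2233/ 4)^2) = 816/ 4986289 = 0.00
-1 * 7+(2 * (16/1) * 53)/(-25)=-1871/25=-74.84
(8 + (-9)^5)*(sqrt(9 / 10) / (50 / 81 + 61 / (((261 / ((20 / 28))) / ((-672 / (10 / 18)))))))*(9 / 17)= 220268079*sqrt(10) / 4728860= 147.30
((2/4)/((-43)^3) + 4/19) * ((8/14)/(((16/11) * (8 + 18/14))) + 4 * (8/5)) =213072395/157105832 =1.36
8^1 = 8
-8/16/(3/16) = -8/3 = -2.67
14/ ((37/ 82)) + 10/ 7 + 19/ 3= 30139/ 777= 38.79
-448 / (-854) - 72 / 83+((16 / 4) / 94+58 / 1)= 13730272 / 237961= 57.70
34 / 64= 17 / 32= 0.53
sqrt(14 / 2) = sqrt(7) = 2.65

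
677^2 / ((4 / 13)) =5958277 / 4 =1489569.25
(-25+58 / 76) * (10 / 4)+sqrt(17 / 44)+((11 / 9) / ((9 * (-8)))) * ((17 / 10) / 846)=-6311248153 / 104159520+sqrt(187) / 22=-59.97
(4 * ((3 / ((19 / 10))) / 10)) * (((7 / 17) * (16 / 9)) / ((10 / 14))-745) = -2276564 / 4845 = -469.88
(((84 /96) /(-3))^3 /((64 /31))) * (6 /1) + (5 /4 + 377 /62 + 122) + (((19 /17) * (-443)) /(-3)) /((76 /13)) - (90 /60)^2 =12063510265 /77709312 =155.24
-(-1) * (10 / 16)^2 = 25 / 64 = 0.39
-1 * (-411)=411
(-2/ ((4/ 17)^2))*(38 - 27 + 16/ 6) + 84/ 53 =-625981/ 1272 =-492.12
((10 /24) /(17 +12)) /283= 5 /98484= 0.00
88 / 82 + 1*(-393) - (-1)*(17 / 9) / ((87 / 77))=-12528358 / 32103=-390.26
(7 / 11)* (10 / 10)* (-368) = -2576 / 11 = -234.18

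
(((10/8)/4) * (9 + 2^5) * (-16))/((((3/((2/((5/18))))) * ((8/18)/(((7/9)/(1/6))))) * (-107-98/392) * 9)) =2296/429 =5.35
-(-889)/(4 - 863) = -889/859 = -1.03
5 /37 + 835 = 30900 /37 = 835.14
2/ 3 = 0.67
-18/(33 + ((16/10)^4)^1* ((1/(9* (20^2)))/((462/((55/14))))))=-74418750/136434439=-0.55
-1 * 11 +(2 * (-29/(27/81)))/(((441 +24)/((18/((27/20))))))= -15.99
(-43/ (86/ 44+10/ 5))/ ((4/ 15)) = -2365/ 58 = -40.78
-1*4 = -4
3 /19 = 0.16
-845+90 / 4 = -1645 / 2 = -822.50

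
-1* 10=-10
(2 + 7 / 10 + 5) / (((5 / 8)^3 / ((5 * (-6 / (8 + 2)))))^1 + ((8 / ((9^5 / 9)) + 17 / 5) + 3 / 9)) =129330432 / 61359269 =2.11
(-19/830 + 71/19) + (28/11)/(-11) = 6645289/1908170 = 3.48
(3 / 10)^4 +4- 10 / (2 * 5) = 30081 / 10000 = 3.01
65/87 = 0.75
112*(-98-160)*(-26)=751296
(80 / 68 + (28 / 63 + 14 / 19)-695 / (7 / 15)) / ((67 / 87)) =-877467413 / 454461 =-1930.79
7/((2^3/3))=21/8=2.62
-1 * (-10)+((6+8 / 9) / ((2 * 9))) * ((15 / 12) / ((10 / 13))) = 6883 / 648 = 10.62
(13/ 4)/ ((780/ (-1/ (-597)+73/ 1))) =21791/ 71640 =0.30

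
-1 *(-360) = 360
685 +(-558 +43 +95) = 265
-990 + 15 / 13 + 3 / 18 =-77117 / 78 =-988.68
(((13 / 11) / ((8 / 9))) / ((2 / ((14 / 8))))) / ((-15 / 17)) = -4641 / 3520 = -1.32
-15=-15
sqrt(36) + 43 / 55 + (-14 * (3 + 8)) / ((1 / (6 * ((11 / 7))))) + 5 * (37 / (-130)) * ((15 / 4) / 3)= -8276823 / 5720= -1447.00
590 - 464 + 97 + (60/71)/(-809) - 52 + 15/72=236015411/1378536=171.21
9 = 9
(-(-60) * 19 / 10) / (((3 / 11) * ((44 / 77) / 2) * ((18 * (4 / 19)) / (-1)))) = -27797 / 72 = -386.07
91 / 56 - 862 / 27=-6545 / 216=-30.30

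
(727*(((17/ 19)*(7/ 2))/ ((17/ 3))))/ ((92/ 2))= 15267/ 1748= 8.73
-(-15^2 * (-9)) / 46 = -2025 / 46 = -44.02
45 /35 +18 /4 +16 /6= 355 /42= 8.45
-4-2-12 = -18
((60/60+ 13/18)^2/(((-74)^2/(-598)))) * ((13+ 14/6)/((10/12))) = -6608797/1108890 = -5.96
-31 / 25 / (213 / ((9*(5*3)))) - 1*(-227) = 80306 / 355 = 226.21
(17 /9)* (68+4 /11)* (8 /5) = 102272 /495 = 206.61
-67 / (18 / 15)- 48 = -623 / 6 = -103.83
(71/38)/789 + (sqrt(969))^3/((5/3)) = 71/29982 + 2907 * sqrt(969)/5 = 18098.27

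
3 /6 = 1 /2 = 0.50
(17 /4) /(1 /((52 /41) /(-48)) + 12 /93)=-6851 /60800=-0.11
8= 8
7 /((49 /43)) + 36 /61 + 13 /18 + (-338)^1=-2540567 /7686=-330.54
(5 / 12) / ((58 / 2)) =5 / 348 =0.01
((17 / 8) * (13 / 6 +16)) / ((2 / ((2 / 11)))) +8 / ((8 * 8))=1919 / 528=3.63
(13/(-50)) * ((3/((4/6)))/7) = -117/700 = -0.17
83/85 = 0.98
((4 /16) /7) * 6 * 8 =12 /7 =1.71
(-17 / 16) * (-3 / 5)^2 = -153 / 400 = -0.38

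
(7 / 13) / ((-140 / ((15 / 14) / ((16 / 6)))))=-9 / 5824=-0.00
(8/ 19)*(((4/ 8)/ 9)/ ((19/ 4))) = 16/ 3249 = 0.00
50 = 50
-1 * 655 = -655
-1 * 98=-98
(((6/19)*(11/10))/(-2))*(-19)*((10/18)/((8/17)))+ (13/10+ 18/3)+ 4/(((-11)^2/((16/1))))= 340487/29040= 11.72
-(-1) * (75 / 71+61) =4406 / 71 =62.06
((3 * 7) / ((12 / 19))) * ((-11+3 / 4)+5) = -2793 / 16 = -174.56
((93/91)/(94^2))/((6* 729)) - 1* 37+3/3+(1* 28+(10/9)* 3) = -5470933073/1172342808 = -4.67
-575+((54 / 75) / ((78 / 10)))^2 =-2429339 / 4225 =-574.99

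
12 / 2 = 6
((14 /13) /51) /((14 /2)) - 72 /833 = -2710 /32487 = -0.08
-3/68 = -0.04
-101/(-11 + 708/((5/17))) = -505/11981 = -0.04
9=9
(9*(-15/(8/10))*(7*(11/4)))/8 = -406.05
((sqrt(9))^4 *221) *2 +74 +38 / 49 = 1757962 / 49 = 35876.78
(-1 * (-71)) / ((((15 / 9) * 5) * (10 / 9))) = 7.67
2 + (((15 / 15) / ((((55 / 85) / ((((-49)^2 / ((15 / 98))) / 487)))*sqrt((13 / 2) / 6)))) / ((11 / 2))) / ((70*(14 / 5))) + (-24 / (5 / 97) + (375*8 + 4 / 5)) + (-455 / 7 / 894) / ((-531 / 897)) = 81634*sqrt(39) / 11490765 + 2007504443 / 791190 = 2537.37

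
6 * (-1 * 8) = -48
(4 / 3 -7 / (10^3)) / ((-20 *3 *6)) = -3979 / 1080000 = -0.00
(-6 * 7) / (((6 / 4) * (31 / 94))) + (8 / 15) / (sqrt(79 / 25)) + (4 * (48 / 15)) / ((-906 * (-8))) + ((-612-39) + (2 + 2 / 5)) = -10300561 / 14043 + 8 * sqrt(79) / 237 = -733.20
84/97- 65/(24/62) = -194447/1164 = -167.05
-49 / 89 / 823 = -49 / 73247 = -0.00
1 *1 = 1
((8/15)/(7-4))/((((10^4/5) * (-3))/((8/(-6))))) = 2/50625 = 0.00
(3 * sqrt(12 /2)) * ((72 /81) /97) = 8 * sqrt(6) /291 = 0.07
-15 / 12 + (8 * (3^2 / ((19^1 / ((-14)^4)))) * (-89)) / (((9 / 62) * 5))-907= -17851812.50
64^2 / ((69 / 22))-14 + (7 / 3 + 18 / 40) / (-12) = 21391199 / 16560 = 1291.74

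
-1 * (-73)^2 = -5329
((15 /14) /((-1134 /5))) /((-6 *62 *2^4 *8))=25 /251983872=0.00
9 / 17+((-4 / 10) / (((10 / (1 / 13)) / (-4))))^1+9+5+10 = 135593 / 5525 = 24.54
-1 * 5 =-5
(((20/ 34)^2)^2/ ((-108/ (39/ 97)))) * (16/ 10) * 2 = -104000/ 72913833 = -0.00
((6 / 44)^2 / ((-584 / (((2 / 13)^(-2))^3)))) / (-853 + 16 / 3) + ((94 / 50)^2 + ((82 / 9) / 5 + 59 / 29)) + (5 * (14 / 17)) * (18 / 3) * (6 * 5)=95496321760333696271 / 127571596035840000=748.57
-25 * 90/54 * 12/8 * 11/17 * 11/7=-15125/238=-63.55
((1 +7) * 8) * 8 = 512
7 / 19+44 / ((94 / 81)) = 34187 / 893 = 38.28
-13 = -13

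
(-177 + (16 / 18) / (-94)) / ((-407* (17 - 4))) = 74875 / 2238093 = 0.03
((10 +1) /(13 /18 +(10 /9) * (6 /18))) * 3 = 1782 /59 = 30.20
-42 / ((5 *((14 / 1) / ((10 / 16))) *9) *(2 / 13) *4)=-0.07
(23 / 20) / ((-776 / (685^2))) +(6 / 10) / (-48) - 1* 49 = -744.38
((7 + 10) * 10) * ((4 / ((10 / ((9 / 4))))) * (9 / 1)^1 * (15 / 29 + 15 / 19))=991440 / 551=1799.35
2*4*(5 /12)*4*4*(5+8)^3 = 351520 /3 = 117173.33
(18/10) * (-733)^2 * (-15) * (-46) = 667312938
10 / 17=0.59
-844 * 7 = -5908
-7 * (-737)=5159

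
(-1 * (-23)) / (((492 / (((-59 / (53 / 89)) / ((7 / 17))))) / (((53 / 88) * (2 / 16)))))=-2053141 / 2424576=-0.85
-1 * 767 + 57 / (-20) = -769.85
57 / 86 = 0.66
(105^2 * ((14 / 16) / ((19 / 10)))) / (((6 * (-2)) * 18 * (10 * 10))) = -1715 / 7296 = -0.24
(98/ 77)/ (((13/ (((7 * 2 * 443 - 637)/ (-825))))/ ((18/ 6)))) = -15582/ 7865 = -1.98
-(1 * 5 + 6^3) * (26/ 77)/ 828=-0.09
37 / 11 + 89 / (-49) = 834 / 539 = 1.55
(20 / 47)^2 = 400 / 2209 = 0.18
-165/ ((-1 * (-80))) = -33/ 16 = -2.06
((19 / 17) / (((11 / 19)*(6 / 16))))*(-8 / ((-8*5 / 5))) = 2888 / 561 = 5.15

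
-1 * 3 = -3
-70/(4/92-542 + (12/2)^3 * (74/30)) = 8050/1053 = 7.64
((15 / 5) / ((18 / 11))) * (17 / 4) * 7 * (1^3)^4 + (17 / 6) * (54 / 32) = 5695 / 96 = 59.32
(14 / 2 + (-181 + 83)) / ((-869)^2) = -91 / 755161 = -0.00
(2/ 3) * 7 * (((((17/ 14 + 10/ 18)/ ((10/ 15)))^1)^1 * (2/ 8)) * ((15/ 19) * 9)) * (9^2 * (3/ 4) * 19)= 812835/ 32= 25401.09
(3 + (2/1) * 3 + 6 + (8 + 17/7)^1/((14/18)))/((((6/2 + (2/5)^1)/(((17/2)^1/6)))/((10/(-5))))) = -1160/49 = -23.67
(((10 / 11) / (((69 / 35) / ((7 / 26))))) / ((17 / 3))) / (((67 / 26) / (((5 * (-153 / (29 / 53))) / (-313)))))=5843250 / 153864227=0.04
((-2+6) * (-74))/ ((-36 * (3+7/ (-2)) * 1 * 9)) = -148/ 81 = -1.83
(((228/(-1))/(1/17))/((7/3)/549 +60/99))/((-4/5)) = 87776865/11057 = 7938.58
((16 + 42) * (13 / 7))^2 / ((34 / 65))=18476770 / 833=22181.00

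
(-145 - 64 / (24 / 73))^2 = 1038361 / 9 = 115373.44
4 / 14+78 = 548 / 7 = 78.29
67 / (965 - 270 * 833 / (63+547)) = 4087 / 36374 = 0.11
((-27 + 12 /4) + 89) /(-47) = -65 /47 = -1.38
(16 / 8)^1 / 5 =2 / 5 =0.40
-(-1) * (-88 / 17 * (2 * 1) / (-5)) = 176 / 85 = 2.07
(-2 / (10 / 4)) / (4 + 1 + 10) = -4 / 75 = -0.05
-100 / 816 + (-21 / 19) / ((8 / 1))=-2021 / 7752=-0.26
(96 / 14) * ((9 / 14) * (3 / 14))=324 / 343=0.94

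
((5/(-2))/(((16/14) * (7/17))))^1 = -85/16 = -5.31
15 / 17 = 0.88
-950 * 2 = -1900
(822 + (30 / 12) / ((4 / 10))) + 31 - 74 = 3141 / 4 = 785.25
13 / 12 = 1.08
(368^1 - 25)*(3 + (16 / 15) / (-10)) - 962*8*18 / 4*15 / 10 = -3821669 / 75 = -50955.59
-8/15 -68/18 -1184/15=-3746/45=-83.24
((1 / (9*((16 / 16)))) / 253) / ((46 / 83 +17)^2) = 6889 / 4833727173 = 0.00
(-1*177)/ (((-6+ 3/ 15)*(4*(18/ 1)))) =295/ 696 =0.42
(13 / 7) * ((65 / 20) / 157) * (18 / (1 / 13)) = 19773 / 2198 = 9.00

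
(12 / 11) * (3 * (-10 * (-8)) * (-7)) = -20160 / 11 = -1832.73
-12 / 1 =-12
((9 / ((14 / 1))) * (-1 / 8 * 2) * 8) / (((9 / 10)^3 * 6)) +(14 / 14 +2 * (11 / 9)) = 5359 / 1701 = 3.15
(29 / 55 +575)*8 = 253232 / 55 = 4604.22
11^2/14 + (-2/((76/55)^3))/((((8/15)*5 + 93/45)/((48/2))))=65443213/13635692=4.80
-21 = -21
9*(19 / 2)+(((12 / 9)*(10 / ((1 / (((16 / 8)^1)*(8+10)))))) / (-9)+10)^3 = -4389383 / 54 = -81284.87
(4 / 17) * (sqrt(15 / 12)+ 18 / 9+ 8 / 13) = 2 * sqrt(5) / 17+ 8 / 13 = 0.88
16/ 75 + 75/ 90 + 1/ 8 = 703/ 600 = 1.17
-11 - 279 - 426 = -716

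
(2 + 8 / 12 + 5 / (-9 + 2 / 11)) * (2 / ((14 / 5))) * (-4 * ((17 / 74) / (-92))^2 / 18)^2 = 255156655 / 88612348093337392128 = 0.00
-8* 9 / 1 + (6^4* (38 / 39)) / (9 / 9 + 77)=-55.81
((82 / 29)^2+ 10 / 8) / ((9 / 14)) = 72569 / 5046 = 14.38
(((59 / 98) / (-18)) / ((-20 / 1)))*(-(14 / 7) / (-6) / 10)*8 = 59 / 132300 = 0.00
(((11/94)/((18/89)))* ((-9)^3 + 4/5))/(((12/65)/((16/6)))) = -46339007/7614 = -6086.03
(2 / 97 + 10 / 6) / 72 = 491 / 20952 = 0.02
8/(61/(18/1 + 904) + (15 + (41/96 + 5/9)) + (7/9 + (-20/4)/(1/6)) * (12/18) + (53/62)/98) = -4840190208/2071576741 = -2.34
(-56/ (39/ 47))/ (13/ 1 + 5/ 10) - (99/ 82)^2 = -45715589/ 7080372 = -6.46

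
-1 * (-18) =18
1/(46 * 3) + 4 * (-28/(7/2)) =-4415/138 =-31.99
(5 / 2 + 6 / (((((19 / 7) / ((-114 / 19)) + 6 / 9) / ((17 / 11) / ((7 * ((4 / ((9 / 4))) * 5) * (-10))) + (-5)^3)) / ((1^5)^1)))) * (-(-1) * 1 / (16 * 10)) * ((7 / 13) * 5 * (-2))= 53862571 / 457600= 117.71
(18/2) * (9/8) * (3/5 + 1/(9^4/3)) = 3283/540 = 6.08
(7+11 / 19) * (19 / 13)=144 / 13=11.08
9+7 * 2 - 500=-477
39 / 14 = 2.79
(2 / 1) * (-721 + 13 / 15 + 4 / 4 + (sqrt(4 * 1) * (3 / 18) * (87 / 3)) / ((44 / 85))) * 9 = -1386909 / 110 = -12608.26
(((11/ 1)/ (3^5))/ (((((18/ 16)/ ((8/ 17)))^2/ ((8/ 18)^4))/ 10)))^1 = 115343360/ 37321507107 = 0.00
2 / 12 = 1 / 6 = 0.17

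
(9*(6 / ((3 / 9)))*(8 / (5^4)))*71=147.23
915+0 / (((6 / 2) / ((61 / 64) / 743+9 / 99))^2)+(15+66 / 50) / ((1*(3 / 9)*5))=115599 / 125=924.79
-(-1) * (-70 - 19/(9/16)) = -934/9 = -103.78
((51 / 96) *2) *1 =17 / 16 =1.06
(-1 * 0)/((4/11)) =0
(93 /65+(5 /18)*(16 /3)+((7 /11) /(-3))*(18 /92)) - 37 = -30307799 /888030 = -34.13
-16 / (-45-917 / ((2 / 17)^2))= 64 / 265193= 0.00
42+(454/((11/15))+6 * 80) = 12552/11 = 1141.09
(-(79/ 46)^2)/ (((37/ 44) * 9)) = -68651/ 176157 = -0.39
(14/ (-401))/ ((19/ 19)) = -14/ 401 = -0.03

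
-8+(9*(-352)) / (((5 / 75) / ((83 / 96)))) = -41093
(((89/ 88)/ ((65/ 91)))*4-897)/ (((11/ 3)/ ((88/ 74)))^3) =-84712608/ 2785915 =-30.41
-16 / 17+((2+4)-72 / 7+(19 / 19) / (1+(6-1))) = -3613 / 714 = -5.06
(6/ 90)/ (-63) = -1/ 945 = -0.00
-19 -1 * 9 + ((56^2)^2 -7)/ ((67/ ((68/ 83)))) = 668589544/ 5561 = 120228.29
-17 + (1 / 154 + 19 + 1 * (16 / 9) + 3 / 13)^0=-16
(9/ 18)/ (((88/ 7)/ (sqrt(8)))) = 7 * sqrt(2)/ 88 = 0.11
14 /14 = 1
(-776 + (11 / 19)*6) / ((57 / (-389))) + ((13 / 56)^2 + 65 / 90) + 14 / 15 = 268673350237 / 50944320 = 5273.86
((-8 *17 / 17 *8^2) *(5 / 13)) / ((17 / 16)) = -40960 / 221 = -185.34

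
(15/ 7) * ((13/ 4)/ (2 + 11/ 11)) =65/ 28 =2.32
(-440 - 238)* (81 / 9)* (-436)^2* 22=-25519247424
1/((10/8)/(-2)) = -8/5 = -1.60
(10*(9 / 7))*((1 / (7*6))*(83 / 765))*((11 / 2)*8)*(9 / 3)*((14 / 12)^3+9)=2088031 / 44982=46.42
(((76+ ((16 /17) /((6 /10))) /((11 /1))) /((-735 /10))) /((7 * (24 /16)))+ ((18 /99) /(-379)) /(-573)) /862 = -6184284569 /54031787853813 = -0.00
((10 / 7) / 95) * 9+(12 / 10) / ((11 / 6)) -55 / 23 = -269431 / 168245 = -1.60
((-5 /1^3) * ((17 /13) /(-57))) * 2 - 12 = -11.77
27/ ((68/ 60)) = 405/ 17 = 23.82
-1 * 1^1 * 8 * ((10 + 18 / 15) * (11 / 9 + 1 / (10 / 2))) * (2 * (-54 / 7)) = 49152 / 25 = 1966.08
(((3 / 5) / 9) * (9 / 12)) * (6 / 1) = 3 / 10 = 0.30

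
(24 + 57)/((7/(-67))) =-5427/7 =-775.29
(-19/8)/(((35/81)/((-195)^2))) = -11704095/56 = -209001.70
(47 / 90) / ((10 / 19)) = 893 / 900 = 0.99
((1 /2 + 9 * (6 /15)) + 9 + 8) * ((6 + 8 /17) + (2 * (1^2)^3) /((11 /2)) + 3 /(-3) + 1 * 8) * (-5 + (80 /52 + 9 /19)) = -15493941 /17765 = -872.16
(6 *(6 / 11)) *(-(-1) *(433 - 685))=-9072 / 11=-824.73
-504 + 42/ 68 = -17115/ 34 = -503.38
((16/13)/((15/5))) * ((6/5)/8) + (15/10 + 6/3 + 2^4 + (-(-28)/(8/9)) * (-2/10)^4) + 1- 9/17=2773899/138125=20.08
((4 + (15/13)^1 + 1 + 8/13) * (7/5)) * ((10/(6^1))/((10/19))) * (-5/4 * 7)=-10241/39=-262.59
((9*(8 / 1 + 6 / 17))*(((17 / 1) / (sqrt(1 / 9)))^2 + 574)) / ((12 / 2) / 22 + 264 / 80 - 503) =-446341500 / 933929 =-477.92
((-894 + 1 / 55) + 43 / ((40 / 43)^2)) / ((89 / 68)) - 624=-496969951 / 391600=-1269.08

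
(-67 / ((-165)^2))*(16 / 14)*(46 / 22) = -12328 / 2096325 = -0.01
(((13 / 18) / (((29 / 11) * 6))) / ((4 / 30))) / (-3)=-715 / 6264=-0.11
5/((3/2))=10/3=3.33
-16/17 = -0.94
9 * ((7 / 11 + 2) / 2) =11.86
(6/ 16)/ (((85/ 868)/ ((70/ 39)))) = 1519/ 221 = 6.87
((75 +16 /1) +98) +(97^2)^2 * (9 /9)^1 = 88529470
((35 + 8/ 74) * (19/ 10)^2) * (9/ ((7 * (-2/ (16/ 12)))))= -1406817/ 12950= -108.63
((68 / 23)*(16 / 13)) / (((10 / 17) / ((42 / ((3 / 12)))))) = 1553664 / 1495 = 1039.24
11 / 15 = 0.73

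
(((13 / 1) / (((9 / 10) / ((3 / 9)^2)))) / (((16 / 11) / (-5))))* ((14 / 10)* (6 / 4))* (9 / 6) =-5005 / 288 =-17.38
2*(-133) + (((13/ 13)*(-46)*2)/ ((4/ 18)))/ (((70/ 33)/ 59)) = -412339/ 35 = -11781.11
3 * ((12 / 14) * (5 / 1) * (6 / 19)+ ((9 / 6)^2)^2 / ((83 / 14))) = 584793 / 88312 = 6.62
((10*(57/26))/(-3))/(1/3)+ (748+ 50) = 10089/13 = 776.08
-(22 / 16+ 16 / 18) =-163 / 72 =-2.26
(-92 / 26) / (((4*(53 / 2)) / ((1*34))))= -782 / 689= -1.13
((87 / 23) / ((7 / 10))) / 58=15 / 161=0.09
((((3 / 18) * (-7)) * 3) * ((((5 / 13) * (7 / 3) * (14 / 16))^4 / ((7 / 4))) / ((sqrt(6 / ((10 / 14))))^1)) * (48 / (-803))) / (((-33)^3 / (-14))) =3603000625 * sqrt(210) / 8545269473440128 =0.00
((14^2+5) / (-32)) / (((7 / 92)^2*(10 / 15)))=-318987 / 196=-1627.48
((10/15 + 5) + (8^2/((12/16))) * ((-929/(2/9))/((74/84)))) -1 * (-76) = -44939671/111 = -404861.90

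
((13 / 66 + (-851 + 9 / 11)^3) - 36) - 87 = -4907551113953 / 7986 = -614519298.02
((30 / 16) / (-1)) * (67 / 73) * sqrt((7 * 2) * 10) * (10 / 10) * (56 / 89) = -14070 * sqrt(35) / 6497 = -12.81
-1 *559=-559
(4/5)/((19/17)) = 0.72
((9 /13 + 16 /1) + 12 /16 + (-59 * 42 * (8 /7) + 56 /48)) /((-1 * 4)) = 438889 /624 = 703.35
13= 13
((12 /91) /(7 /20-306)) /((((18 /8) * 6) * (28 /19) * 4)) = -190 /35045829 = -0.00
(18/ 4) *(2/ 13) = 9/ 13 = 0.69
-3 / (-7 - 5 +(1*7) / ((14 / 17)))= 6 / 7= 0.86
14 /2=7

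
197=197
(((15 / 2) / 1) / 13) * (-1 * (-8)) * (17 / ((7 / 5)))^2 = 433500 / 637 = 680.53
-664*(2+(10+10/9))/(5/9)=-78352/5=-15670.40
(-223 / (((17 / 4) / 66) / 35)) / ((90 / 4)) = -274736 / 51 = -5386.98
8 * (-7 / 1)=-56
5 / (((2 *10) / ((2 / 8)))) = 1 / 16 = 0.06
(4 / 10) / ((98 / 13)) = 13 / 245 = 0.05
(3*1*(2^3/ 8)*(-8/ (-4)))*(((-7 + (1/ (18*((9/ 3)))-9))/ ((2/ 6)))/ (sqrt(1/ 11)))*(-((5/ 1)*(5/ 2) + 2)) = 25027*sqrt(11)/ 6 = 13834.19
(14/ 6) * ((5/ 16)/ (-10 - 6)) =-35/ 768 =-0.05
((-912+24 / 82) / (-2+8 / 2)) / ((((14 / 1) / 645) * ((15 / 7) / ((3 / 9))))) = -133945 / 41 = -3266.95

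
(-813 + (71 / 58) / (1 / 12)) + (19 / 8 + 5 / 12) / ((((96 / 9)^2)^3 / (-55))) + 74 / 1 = -724.31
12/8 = 3/2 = 1.50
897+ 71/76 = 68243/76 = 897.93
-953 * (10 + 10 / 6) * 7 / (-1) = 233485 / 3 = 77828.33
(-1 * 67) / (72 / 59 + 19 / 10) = -39530 / 1841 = -21.47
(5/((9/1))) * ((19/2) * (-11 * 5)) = -5225/18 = -290.28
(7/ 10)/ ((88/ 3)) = 21/ 880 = 0.02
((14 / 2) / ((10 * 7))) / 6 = 1 / 60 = 0.02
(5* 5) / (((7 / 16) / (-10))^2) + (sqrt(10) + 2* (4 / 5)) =13065.99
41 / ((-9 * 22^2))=-41 / 4356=-0.01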